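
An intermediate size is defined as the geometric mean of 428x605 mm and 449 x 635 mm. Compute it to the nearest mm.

438 × 620 mm

Short side: √(428 · 449) = √192172 ≈ 438.4 → 438 mm
Long side: √(605 · 635) = √384175 ≈ 619.8 → 620 mm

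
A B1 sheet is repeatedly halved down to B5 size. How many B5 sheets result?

Each ISO step halves the sheet: 1 × B1 → 2 × B2 → 4 × B3 → 8 × B4 → …
From B1 to B5 is 4 halving steps: 2^4 = 16.

16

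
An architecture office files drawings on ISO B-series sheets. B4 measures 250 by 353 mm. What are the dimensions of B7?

B5: ⌊353/2⌋ × 250 = 176 × 250 mm
B6: ⌊250/2⌋ × 176 = 125 × 176 mm
B7: ⌊176/2⌋ × 125 = 88 × 125 mm

88 × 125 mm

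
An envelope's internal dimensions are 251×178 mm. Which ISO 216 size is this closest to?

Aspect ratio 251/178 ≈ 1.410 — close to the ISO √2 ≈ 1.414.
In the B-series (B0 = 1000 × 1414 mm): B5 = 176 × 250 mm.
Off by 3 mm total — nearest standard size.

B5 (176 × 250 mm)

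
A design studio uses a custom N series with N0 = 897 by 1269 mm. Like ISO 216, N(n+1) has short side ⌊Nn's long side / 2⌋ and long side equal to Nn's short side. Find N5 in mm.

N1: ⌊1269/2⌋ × 897 = 634 × 897 mm
N2: ⌊897/2⌋ × 634 = 448 × 634 mm
N3: ⌊634/2⌋ × 448 = 317 × 448 mm
N4: ⌊448/2⌋ × 317 = 224 × 317 mm
N5: ⌊317/2⌋ × 224 = 158 × 224 mm

158 × 224 mm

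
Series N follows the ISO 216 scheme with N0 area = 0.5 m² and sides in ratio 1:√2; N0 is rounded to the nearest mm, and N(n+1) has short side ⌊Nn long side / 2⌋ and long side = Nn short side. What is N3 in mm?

Let N0's short side be w mm. w · w√2 = 0.5 m² = 500,000 mm², so w ≈ 594.6 mm and w√2 ≈ 840.9 mm → N0 = 595 × 841 mm.
N1: ⌊841/2⌋ × 595 = 420 × 595 mm
N2: ⌊595/2⌋ × 420 = 297 × 420 mm
N3: ⌊420/2⌋ × 297 = 210 × 297 mm

210 × 297 mm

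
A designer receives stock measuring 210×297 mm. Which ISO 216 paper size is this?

Aspect ratio 297/210 ≈ 1.414 — close to the ISO √2 ≈ 1.414.
In the A-series (A0 area = 1 m²): A4 = 210 × 297 mm.

A4 (210 × 297 mm)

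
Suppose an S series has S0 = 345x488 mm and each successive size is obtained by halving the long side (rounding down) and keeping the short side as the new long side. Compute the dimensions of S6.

S1: ⌊488/2⌋ × 345 = 244 × 345 mm
S2: ⌊345/2⌋ × 244 = 172 × 244 mm
S3: ⌊244/2⌋ × 172 = 122 × 172 mm
S4: ⌊172/2⌋ × 122 = 86 × 122 mm
S5: ⌊122/2⌋ × 86 = 61 × 86 mm
S6: ⌊86/2⌋ × 61 = 43 × 61 mm

43 × 61 mm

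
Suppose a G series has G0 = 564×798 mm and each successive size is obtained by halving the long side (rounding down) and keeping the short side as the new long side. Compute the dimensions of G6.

70 × 99 mm

G1 = 399 × 564 mm (from G0 by 1 halving).
G2: ⌊564/2⌋ × 399 = 282 × 399 mm
G3: ⌊399/2⌋ × 282 = 199 × 282 mm
G4: ⌊282/2⌋ × 199 = 141 × 199 mm
G5: ⌊199/2⌋ × 141 = 99 × 141 mm
G6: ⌊141/2⌋ × 99 = 70 × 99 mm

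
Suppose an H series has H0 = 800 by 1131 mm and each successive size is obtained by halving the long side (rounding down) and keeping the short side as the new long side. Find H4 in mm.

200 × 282 mm

H1: ⌊1131/2⌋ × 800 = 565 × 800 mm
H2: ⌊800/2⌋ × 565 = 400 × 565 mm
H3: ⌊565/2⌋ × 400 = 282 × 400 mm
H4: ⌊400/2⌋ × 282 = 200 × 282 mm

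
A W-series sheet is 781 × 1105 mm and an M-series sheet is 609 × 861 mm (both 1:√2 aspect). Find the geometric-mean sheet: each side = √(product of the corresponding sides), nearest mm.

690 × 975 mm

Short side: √(781 · 609) = √475629 ≈ 689.7 → 690 mm
Long side: √(1105 · 861) = √951405 ≈ 975.4 → 975 mm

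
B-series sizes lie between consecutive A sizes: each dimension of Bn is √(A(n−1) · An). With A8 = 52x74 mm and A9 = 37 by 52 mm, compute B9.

Short side: √(52 · 37) = √1924 ≈ 43.9 → 44 mm
Long side: √(74 · 52) = √3848 ≈ 62.0 → 62 mm

44 × 62 mm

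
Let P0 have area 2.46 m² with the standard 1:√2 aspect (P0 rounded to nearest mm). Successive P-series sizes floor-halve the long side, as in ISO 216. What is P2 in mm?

Let P0's short side be w mm. w · w√2 = 2.46 m² = 2,460,000 mm², so w ≈ 1318.9 mm and w√2 ≈ 1865.2 mm → P0 = 1319 × 1865 mm.
P1: ⌊1865/2⌋ × 1319 = 932 × 1319 mm
P2: ⌊1319/2⌋ × 932 = 659 × 932 mm

659 × 932 mm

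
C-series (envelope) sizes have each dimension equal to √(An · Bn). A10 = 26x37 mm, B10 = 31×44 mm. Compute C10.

Short side: √(26 · 31) = √806 ≈ 28.4 → 28 mm
Long side: √(37 · 44) = √1628 ≈ 40.3 → 40 mm

28 × 40 mm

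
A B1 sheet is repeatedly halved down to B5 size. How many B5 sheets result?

16

Each ISO step halves the sheet: 1 × B1 → 2 × B2 → 4 × B3 → 8 × B4 → …
From B1 to B5 is 4 halving steps: 2^4 = 16.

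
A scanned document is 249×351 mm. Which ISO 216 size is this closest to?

Aspect ratio 351/249 ≈ 1.410 — close to the ISO √2 ≈ 1.414.
In the B-series (B0 = 1000 × 1414 mm): B4 = 250 × 353 mm.
Off by 3 mm total — nearest standard size.

B4 (250 × 353 mm)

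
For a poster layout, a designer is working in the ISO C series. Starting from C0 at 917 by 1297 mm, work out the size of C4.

C1: ⌊1297/2⌋ × 917 = 648 × 917 mm
C2: ⌊917/2⌋ × 648 = 458 × 648 mm
C3: ⌊648/2⌋ × 458 = 324 × 458 mm
C4: ⌊458/2⌋ × 324 = 229 × 324 mm

229 × 324 mm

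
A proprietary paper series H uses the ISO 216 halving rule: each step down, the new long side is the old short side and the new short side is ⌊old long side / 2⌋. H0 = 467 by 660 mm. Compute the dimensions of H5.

82 × 116 mm

H1 = 330 × 467 mm (from H0 by 1 halving).
H2: ⌊467/2⌋ × 330 = 233 × 330 mm
H3: ⌊330/2⌋ × 233 = 165 × 233 mm
H4: ⌊233/2⌋ × 165 = 116 × 165 mm
H5: ⌊165/2⌋ × 116 = 82 × 116 mm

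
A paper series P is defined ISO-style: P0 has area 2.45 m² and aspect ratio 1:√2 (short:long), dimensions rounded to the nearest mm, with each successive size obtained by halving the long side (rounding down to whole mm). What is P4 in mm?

Let P0's short side be w mm. w · w√2 = 2.45 m² = 2,450,000 mm², so w ≈ 1316.2 mm and w√2 ≈ 1861.4 mm → P0 = 1316 × 1861 mm.
P1: ⌊1861/2⌋ × 1316 = 930 × 1316 mm
P2: ⌊1316/2⌋ × 930 = 658 × 930 mm
P3: ⌊930/2⌋ × 658 = 465 × 658 mm
P4: ⌊658/2⌋ × 465 = 329 × 465 mm

329 × 465 mm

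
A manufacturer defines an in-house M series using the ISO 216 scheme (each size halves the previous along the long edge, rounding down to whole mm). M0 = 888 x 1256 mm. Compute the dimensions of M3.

M1: ⌊1256/2⌋ × 888 = 628 × 888 mm
M2: ⌊888/2⌋ × 628 = 444 × 628 mm
M3: ⌊628/2⌋ × 444 = 314 × 444 mm

314 × 444 mm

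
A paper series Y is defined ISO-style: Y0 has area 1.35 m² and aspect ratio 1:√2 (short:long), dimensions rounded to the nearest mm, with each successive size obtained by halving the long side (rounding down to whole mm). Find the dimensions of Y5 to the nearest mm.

172 × 244 mm

Let Y0's short side be w mm. w · w√2 = 1.35 m² = 1,350,000 mm², so w ≈ 977.0 mm and w√2 ≈ 1381.7 mm → Y0 = 977 × 1382 mm.
Y1: ⌊1382/2⌋ × 977 = 691 × 977 mm
Y2: ⌊977/2⌋ × 691 = 488 × 691 mm
Y3: ⌊691/2⌋ × 488 = 345 × 488 mm
Y4: ⌊488/2⌋ × 345 = 244 × 345 mm
Y5: ⌊345/2⌋ × 244 = 172 × 244 mm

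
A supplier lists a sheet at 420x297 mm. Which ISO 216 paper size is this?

Aspect ratio 420/297 ≈ 1.414 — close to the ISO √2 ≈ 1.414.
In the A-series (A0 area = 1 m²): A3 = 297 × 420 mm.

A3 (297 × 420 mm)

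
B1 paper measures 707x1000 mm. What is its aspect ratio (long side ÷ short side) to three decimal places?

1.414

1000 / 707 = 1.414
Matches √2 ≈ 1.414 — the ISO 216 defining ratio.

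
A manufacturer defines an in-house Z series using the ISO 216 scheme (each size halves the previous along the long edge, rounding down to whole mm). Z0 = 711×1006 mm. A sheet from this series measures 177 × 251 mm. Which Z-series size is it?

Z0: 711 × 1006 mm
Z1: 503 × 711 mm
Z2: 355 × 503 mm
Z3: 251 × 355 mm
Z4: 177 × 251 mm
Z5: 125 × 177 mm
→ matches Z4.

Z4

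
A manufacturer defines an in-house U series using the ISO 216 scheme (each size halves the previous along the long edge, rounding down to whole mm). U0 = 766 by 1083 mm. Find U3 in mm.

270 × 383 mm

U1: ⌊1083/2⌋ × 766 = 541 × 766 mm
U2: ⌊766/2⌋ × 541 = 383 × 541 mm
U3: ⌊541/2⌋ × 383 = 270 × 383 mm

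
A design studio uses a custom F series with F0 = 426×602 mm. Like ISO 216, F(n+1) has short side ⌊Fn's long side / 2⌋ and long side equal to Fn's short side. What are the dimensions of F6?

F1: ⌊602/2⌋ × 426 = 301 × 426 mm
F2: ⌊426/2⌋ × 301 = 213 × 301 mm
F3: ⌊301/2⌋ × 213 = 150 × 213 mm
F4: ⌊213/2⌋ × 150 = 106 × 150 mm
F5: ⌊150/2⌋ × 106 = 75 × 106 mm
F6: ⌊106/2⌋ × 75 = 53 × 75 mm

53 × 75 mm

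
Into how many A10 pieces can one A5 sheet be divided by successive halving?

32

Each ISO step halves the sheet: 1 × A5 → 2 × A6 → 4 × A7 → 8 × A8 → …
From A5 to A10 is 5 halving steps: 2^5 = 32.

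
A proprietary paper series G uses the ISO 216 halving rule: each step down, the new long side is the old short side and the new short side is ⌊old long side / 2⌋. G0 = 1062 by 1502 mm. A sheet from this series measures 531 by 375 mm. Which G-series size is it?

G3

G0: 1062 × 1502 mm
G1: 751 × 1062 mm
G2: 531 × 751 mm
G3: 375 × 531 mm
G4: 265 × 375 mm
→ matches G3.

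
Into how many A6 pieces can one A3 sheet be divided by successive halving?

8

Each ISO step halves the sheet: 1 × A3 → 2 × A4 → 4 × A5 → 8 × A6
From A3 to A6 is 3 halving steps: 2^3 = 8.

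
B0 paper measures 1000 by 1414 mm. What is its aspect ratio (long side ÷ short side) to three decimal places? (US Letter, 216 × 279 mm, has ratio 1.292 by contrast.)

1.414

1414 / 1000 = 1.414
Matches √2 ≈ 1.414 — the ISO 216 defining ratio.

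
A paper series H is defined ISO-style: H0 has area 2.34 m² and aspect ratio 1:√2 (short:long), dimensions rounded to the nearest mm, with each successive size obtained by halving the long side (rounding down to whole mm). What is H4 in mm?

321 × 454 mm

Let H0's short side be w mm. w · w√2 = 2.34 m² = 2,340,000 mm², so w ≈ 1286.3 mm and w√2 ≈ 1819.1 mm → H0 = 1286 × 1819 mm.
H1: ⌊1819/2⌋ × 1286 = 909 × 1286 mm
H2: ⌊1286/2⌋ × 909 = 643 × 909 mm
H3: ⌊909/2⌋ × 643 = 454 × 643 mm
H4: ⌊643/2⌋ × 454 = 321 × 454 mm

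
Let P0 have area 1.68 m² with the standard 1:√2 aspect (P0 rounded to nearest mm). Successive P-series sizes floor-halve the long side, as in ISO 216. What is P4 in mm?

272 × 385 mm

Let P0's short side be w mm. w · w√2 = 1.68 m² = 1,680,000 mm², so w ≈ 1089.9 mm and w√2 ≈ 1541.4 mm → P0 = 1090 × 1541 mm.
P1: ⌊1541/2⌋ × 1090 = 770 × 1090 mm
P2: ⌊1090/2⌋ × 770 = 545 × 770 mm
P3: ⌊770/2⌋ × 545 = 385 × 545 mm
P4: ⌊545/2⌋ × 385 = 272 × 385 mm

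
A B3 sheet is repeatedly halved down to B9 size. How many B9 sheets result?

B3 = 353 × 500 mm; B9 = 44 × 62 mm.
Each halving step doubles the count; 6 steps from B3 to B9.
2^6 = 64.

64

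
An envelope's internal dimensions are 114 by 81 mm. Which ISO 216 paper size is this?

C7 (81 × 114 mm)

Aspect ratio 114/81 ≈ 1.407 — close to the ISO √2 ≈ 1.414.
In the C-series (envelope sizes, between A and B): C7 = 81 × 114 mm.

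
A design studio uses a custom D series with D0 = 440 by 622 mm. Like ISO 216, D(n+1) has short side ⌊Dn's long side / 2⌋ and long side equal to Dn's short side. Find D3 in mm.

155 × 220 mm

D1: ⌊622/2⌋ × 440 = 311 × 440 mm
D2: ⌊440/2⌋ × 311 = 220 × 311 mm
D3: ⌊311/2⌋ × 220 = 155 × 220 mm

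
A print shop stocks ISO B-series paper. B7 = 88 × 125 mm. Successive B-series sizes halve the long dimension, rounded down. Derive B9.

B8: ⌊125/2⌋ × 88 = 62 × 88 mm
B9: ⌊88/2⌋ × 62 = 44 × 62 mm

44 × 62 mm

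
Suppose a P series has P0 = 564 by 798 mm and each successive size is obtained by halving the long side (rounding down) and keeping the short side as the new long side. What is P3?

P1: ⌊798/2⌋ × 564 = 399 × 564 mm
P2: ⌊564/2⌋ × 399 = 282 × 399 mm
P3: ⌊399/2⌋ × 282 = 199 × 282 mm

199 × 282 mm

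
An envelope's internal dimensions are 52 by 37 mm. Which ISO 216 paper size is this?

A9 (37 × 52 mm)

Aspect ratio 52/37 ≈ 1.405 — close to the ISO √2 ≈ 1.414.
In the A-series (A0 area = 1 m²): A9 = 37 × 52 mm.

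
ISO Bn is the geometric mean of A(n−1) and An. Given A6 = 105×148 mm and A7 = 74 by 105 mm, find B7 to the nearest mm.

88 × 125 mm

Short side: √(105 · 74) = √7770 ≈ 88.1 → 88 mm
Long side: √(148 · 105) = √15540 ≈ 124.7 → 125 mm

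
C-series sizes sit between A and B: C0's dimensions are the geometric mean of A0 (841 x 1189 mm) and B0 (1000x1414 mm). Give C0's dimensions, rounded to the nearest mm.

917 × 1297 mm

Short: √(841 · 1000) = √841000 ≈ 917.1 mm.
Long: √(1189 · 1414) = √1681246 ≈ 1296.6 mm.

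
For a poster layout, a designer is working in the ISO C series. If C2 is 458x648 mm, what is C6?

114 × 162 mm

C3: ⌊648/2⌋ × 458 = 324 × 458 mm
C4: ⌊458/2⌋ × 324 = 229 × 324 mm
C5: ⌊324/2⌋ × 229 = 162 × 229 mm
C6: ⌊229/2⌋ × 162 = 114 × 162 mm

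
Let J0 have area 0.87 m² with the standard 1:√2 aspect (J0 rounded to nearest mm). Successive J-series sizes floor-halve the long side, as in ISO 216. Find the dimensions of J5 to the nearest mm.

Let J0's short side be w mm. w · w√2 = 0.87 m² = 870,000 mm², so w ≈ 784.3 mm and w√2 ≈ 1109.2 mm → J0 = 784 × 1109 mm.
J1: ⌊1109/2⌋ × 784 = 554 × 784 mm
J2: ⌊784/2⌋ × 554 = 392 × 554 mm
J3: ⌊554/2⌋ × 392 = 277 × 392 mm
J4: ⌊392/2⌋ × 277 = 196 × 277 mm
J5: ⌊277/2⌋ × 196 = 138 × 196 mm

138 × 196 mm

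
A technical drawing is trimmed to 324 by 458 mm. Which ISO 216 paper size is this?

Aspect ratio 458/324 ≈ 1.414 — close to the ISO √2 ≈ 1.414.
In the C-series (envelope sizes, between A and B): C3 = 324 × 458 mm.

C3 (324 × 458 mm)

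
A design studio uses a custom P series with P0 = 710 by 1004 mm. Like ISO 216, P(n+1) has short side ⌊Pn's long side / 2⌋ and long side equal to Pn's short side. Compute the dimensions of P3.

P1: ⌊1004/2⌋ × 710 = 502 × 710 mm
P2: ⌊710/2⌋ × 502 = 355 × 502 mm
P3: ⌊502/2⌋ × 355 = 251 × 355 mm

251 × 355 mm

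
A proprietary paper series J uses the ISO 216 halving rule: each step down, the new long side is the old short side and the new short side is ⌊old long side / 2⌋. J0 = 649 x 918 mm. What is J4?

162 × 229 mm

J1: ⌊918/2⌋ × 649 = 459 × 649 mm
J2: ⌊649/2⌋ × 459 = 324 × 459 mm
J3: ⌊459/2⌋ × 324 = 229 × 324 mm
J4: ⌊324/2⌋ × 229 = 162 × 229 mm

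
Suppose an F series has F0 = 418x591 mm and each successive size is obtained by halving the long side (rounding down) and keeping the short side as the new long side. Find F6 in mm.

52 × 73 mm

F1 = 295 × 418 mm (from F0 by 1 halving).
F2: ⌊418/2⌋ × 295 = 209 × 295 mm
F3: ⌊295/2⌋ × 209 = 147 × 209 mm
F4: ⌊209/2⌋ × 147 = 104 × 147 mm
F5: ⌊147/2⌋ × 104 = 73 × 104 mm
F6: ⌊104/2⌋ × 73 = 52 × 73 mm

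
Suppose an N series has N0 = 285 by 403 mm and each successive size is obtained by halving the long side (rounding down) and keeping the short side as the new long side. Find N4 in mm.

N1: ⌊403/2⌋ × 285 = 201 × 285 mm
N2: ⌊285/2⌋ × 201 = 142 × 201 mm
N3: ⌊201/2⌋ × 142 = 100 × 142 mm
N4: ⌊142/2⌋ × 100 = 71 × 100 mm

71 × 100 mm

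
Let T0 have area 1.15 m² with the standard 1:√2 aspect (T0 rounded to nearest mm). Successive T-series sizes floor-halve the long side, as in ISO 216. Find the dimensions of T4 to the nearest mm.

225 × 318 mm

Let T0's short side be w mm. w · w√2 = 1.15 m² = 1,150,000 mm², so w ≈ 901.8 mm and w√2 ≈ 1275.3 mm → T0 = 902 × 1275 mm.
T1: ⌊1275/2⌋ × 902 = 637 × 902 mm
T2: ⌊902/2⌋ × 637 = 451 × 637 mm
T3: ⌊637/2⌋ × 451 = 318 × 451 mm
T4: ⌊451/2⌋ × 318 = 225 × 318 mm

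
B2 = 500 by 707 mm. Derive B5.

176 × 250 mm

B3: ⌊707/2⌋ × 500 = 353 × 500 mm
B4: ⌊500/2⌋ × 353 = 250 × 353 mm
B5: ⌊353/2⌋ × 250 = 176 × 250 mm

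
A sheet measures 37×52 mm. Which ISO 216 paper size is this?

Aspect ratio 52/37 ≈ 1.405 — close to the ISO √2 ≈ 1.414.
In the A-series (A0 area = 1 m²): A9 = 37 × 52 mm.

A9 (37 × 52 mm)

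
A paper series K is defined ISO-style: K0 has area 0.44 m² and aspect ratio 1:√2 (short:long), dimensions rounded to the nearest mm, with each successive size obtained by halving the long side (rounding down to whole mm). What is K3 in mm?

Let K0's short side be w mm. w · w√2 = 0.44 m² = 440,000 mm², so w ≈ 557.8 mm and w√2 ≈ 788.8 mm → K0 = 558 × 789 mm.
K1: ⌊789/2⌋ × 558 = 394 × 558 mm
K2: ⌊558/2⌋ × 394 = 279 × 394 mm
K3: ⌊394/2⌋ × 279 = 197 × 279 mm

197 × 279 mm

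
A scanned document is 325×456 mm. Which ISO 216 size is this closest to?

Aspect ratio 456/325 ≈ 1.403 — close to the ISO √2 ≈ 1.414.
In the C-series (envelope sizes, between A and B): C3 = 324 × 458 mm.
Off by 3 mm total — nearest standard size.

C3 (324 × 458 mm)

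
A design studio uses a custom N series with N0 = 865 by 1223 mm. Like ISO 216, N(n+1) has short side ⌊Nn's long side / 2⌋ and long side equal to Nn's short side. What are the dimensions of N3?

305 × 432 mm

N1: ⌊1223/2⌋ × 865 = 611 × 865 mm
N2: ⌊865/2⌋ × 611 = 432 × 611 mm
N3: ⌊611/2⌋ × 432 = 305 × 432 mm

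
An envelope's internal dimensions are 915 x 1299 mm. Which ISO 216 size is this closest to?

Aspect ratio 1299/915 ≈ 1.420 — close to the ISO √2 ≈ 1.414.
In the C-series (envelope sizes, between A and B): C0 = 917 × 1297 mm.
Off by 4 mm total — nearest standard size.

C0 (917 × 1297 mm)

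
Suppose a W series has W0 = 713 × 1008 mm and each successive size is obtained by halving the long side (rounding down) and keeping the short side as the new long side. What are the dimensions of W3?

W1: ⌊1008/2⌋ × 713 = 504 × 713 mm
W2: ⌊713/2⌋ × 504 = 356 × 504 mm
W3: ⌊504/2⌋ × 356 = 252 × 356 mm

252 × 356 mm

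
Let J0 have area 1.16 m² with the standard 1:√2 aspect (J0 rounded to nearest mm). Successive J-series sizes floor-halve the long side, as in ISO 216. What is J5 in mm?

160 × 226 mm

Let J0's short side be w mm. w · w√2 = 1.16 m² = 1,160,000 mm², so w ≈ 905.7 mm and w√2 ≈ 1280.8 mm → J0 = 906 × 1281 mm.
J1: ⌊1281/2⌋ × 906 = 640 × 906 mm
J2: ⌊906/2⌋ × 640 = 453 × 640 mm
J3: ⌊640/2⌋ × 453 = 320 × 453 mm
J4: ⌊453/2⌋ × 320 = 226 × 320 mm
J5: ⌊320/2⌋ × 226 = 160 × 226 mm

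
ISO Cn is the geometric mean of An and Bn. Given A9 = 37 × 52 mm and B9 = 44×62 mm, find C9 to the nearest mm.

40 × 57 mm

Short side: √(37 · 44) = √1628 ≈ 40.3 → 40 mm
Long side: √(52 · 62) = √3224 ≈ 56.8 → 57 mm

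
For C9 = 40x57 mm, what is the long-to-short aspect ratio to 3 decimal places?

1.425

57 / 40 = 1.425
ISO 216 targets √2 ≈ 1.414; the +0.011 deviation is from mm rounding.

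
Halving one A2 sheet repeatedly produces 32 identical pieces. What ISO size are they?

A7

32 = 2^5, so 5 halving steps.
A2 → A3 → … → A7 after 5 steps.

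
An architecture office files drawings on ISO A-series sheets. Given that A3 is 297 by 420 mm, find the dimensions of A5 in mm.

148 × 210 mm

A4: ⌊420/2⌋ × 297 = 210 × 297 mm
A5: ⌊297/2⌋ × 210 = 148 × 210 mm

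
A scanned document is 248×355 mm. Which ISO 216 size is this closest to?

B4 (250 × 353 mm)

Aspect ratio 355/248 ≈ 1.431 (ISO target is √2 ≈ 1.414).
In the B-series (B0 = 1000 × 1414 mm): B4 = 250 × 353 mm.
Off by 4 mm total — nearest standard size.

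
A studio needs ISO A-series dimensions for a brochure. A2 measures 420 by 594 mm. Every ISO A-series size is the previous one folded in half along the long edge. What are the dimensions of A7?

A3: ⌊594/2⌋ × 420 = 297 × 420 mm
A4: ⌊420/2⌋ × 297 = 210 × 297 mm
A5: ⌊297/2⌋ × 210 = 148 × 210 mm
A6: ⌊210/2⌋ × 148 = 105 × 148 mm
A7: ⌊148/2⌋ × 105 = 74 × 105 mm

74 × 105 mm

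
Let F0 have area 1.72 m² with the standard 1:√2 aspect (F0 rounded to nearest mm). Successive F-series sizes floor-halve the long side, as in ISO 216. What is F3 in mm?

390 × 551 mm

Let F0's short side be w mm. w · w√2 = 1.72 m² = 1,720,000 mm², so w ≈ 1102.8 mm and w√2 ≈ 1559.6 mm → F0 = 1103 × 1560 mm.
F1: ⌊1560/2⌋ × 1103 = 780 × 1103 mm
F2: ⌊1103/2⌋ × 780 = 551 × 780 mm
F3: ⌊780/2⌋ × 551 = 390 × 551 mm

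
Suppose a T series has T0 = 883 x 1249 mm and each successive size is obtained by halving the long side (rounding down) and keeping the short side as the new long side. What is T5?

156 × 220 mm

T1: ⌊1249/2⌋ × 883 = 624 × 883 mm
T2: ⌊883/2⌋ × 624 = 441 × 624 mm
T3: ⌊624/2⌋ × 441 = 312 × 441 mm
T4: ⌊441/2⌋ × 312 = 220 × 312 mm
T5: ⌊312/2⌋ × 220 = 156 × 220 mm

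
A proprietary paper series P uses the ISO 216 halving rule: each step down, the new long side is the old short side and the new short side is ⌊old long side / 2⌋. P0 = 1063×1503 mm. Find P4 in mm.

265 × 375 mm

P1: ⌊1503/2⌋ × 1063 = 751 × 1063 mm
P2: ⌊1063/2⌋ × 751 = 531 × 751 mm
P3: ⌊751/2⌋ × 531 = 375 × 531 mm
P4: ⌊531/2⌋ × 375 = 265 × 375 mm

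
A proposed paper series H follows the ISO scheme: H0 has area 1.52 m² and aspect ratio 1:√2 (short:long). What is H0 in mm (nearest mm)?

1037 × 1466 mm

Let the short side be w mm. Then w · w√2 = 1.52 m² = 1,520,000 mm².
w² = 1,520,000/√2, so w ≈ 1036.7 mm; long side = w√2 ≈ 1466.2 mm.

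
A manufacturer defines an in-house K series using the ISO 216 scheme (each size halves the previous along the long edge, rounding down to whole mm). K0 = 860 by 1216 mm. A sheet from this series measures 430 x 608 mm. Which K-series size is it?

K2

K0: 860 × 1216 mm
K1: 608 × 860 mm
K2: 430 × 608 mm
K3: 304 × 430 mm
→ matches K2.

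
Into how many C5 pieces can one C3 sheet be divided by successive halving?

Each ISO step halves the sheet: 1 × C3 → 2 × C4 → 4 × C5
From C3 to C5 is 2 halving steps: 2^2 = 4.

4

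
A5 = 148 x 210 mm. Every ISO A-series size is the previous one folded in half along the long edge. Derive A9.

A6: ⌊210/2⌋ × 148 = 105 × 148 mm
A7: ⌊148/2⌋ × 105 = 74 × 105 mm
A8: ⌊105/2⌋ × 74 = 52 × 74 mm
A9: ⌊74/2⌋ × 52 = 37 × 52 mm

37 × 52 mm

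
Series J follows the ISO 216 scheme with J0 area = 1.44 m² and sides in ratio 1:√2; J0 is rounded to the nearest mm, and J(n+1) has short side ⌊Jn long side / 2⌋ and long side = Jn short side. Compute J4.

Let J0's short side be w mm. w · w√2 = 1.44 m² = 1,440,000 mm², so w ≈ 1009.1 mm and w√2 ≈ 1427.0 mm → J0 = 1009 × 1427 mm.
J1: ⌊1427/2⌋ × 1009 = 713 × 1009 mm
J2: ⌊1009/2⌋ × 713 = 504 × 713 mm
J3: ⌊713/2⌋ × 504 = 356 × 504 mm
J4: ⌊504/2⌋ × 356 = 252 × 356 mm

252 × 356 mm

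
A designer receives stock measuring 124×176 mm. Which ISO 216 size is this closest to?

Aspect ratio 176/124 ≈ 1.419 — close to the ISO √2 ≈ 1.414.
In the B-series (B0 = 1000 × 1414 mm): B6 = 125 × 176 mm.
Off by 1 mm total — nearest standard size.

B6 (125 × 176 mm)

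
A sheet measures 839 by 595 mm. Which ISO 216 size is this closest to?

Aspect ratio 839/595 ≈ 1.410 — close to the ISO √2 ≈ 1.414.
In the A-series (A0 area = 1 m²): A1 = 594 × 841 mm.
Off by 3 mm total — nearest standard size.

A1 (594 × 841 mm)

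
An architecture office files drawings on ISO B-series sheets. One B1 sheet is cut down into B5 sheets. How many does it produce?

16

Each ISO step halves the sheet: 1 × B1 → 2 × B2 → 4 × B3 → 8 × B4 → …
From B1 to B5 is 4 halving steps: 2^4 = 16.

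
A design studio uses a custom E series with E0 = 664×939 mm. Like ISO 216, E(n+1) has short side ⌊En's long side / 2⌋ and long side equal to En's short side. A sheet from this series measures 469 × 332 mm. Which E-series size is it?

E2

E0: 664 × 939 mm
E1: 469 × 664 mm
E2: 332 × 469 mm
E3: 234 × 332 mm
→ matches E2.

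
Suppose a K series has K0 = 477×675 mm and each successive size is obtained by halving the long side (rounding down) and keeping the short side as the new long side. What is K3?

168 × 238 mm

K1 = 337 × 477 mm (from K0 by 1 halving).
K2: ⌊477/2⌋ × 337 = 238 × 337 mm
K3: ⌊337/2⌋ × 238 = 168 × 238 mm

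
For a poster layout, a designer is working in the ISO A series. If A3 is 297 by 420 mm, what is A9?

A4: ⌊420/2⌋ × 297 = 210 × 297 mm
A5: ⌊297/2⌋ × 210 = 148 × 210 mm
A6: ⌊210/2⌋ × 148 = 105 × 148 mm
A7: ⌊148/2⌋ × 105 = 74 × 105 mm
A8: ⌊105/2⌋ × 74 = 52 × 74 mm
A9: ⌊74/2⌋ × 52 = 37 × 52 mm

37 × 52 mm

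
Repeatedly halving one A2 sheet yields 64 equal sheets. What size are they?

A8

64 = 2^6, so 6 halving steps.
A2 → A3 → … → A8 after 6 steps.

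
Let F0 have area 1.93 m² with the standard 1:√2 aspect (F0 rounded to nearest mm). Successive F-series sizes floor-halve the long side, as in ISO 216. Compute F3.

413 × 584 mm

Let F0's short side be w mm. w · w√2 = 1.93 m² = 1,930,000 mm², so w ≈ 1168.2 mm and w√2 ≈ 1652.1 mm → F0 = 1168 × 1652 mm.
F1: ⌊1652/2⌋ × 1168 = 826 × 1168 mm
F2: ⌊1168/2⌋ × 826 = 584 × 826 mm
F3: ⌊826/2⌋ × 584 = 413 × 584 mm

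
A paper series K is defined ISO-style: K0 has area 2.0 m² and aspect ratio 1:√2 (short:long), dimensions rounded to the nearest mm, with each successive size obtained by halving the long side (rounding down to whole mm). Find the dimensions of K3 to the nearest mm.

Let K0's short side be w mm. w · w√2 = 2.0 m² = 2,000,000 mm², so w ≈ 1189.2 mm and w√2 ≈ 1681.8 mm → K0 = 1189 × 1682 mm.
K1: ⌊1682/2⌋ × 1189 = 841 × 1189 mm
K2: ⌊1189/2⌋ × 841 = 594 × 841 mm
K3: ⌊841/2⌋ × 594 = 420 × 594 mm

420 × 594 mm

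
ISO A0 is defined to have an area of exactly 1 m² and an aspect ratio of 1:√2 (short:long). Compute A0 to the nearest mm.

841 × 1189 mm

Let the short side be w mm. Then the long side is w√2 and w · w√2 = 10⁶ mm².
w² = 10⁶/√2, so w = 1000 / 2^(1/4) ≈ 840.9 mm; long side = 1000 · 2^(1/4) ≈ 1189.2 mm.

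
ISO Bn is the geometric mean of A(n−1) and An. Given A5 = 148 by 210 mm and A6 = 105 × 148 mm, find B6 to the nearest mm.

125 × 176 mm

Short side: √(148 · 105) = √15540 ≈ 124.7 → 125 mm
Long side: √(210 · 148) = √31080 ≈ 176.3 → 176 mm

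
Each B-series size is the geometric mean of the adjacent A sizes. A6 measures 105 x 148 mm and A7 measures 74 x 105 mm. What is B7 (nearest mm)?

Short side: √(105 · 74) = √7770 ≈ 88.1 → 88 mm
Long side: √(148 · 105) = √15540 ≈ 124.7 → 125 mm

88 × 125 mm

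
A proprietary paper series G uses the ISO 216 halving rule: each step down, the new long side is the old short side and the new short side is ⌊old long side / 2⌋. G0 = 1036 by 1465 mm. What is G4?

G1: ⌊1465/2⌋ × 1036 = 732 × 1036 mm
G2: ⌊1036/2⌋ × 732 = 518 × 732 mm
G3: ⌊732/2⌋ × 518 = 366 × 518 mm
G4: ⌊518/2⌋ × 366 = 259 × 366 mm

259 × 366 mm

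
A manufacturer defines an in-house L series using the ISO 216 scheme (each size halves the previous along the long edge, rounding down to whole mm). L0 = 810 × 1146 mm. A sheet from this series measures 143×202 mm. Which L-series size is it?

L0: 810 × 1146 mm
L1: 573 × 810 mm
L2: 405 × 573 mm
L3: 286 × 405 mm
L4: 202 × 286 mm
L5: 143 × 202 mm
L6: 101 × 143 mm
→ matches L5.

L5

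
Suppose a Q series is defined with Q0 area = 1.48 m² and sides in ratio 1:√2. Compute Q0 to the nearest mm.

Let the short side be w mm. Then w · w√2 = 1.48 m² = 1,480,000 mm².
w² = 1,480,000/√2, so w ≈ 1023.0 mm; long side = w√2 ≈ 1446.7 mm.

1023 × 1447 mm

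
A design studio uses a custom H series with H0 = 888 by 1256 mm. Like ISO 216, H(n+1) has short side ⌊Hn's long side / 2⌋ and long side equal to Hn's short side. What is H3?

H1: ⌊1256/2⌋ × 888 = 628 × 888 mm
H2: ⌊888/2⌋ × 628 = 444 × 628 mm
H3: ⌊628/2⌋ × 444 = 314 × 444 mm

314 × 444 mm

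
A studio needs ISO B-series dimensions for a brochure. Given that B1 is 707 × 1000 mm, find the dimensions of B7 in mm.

B2: ⌊1000/2⌋ × 707 = 500 × 707 mm
B3: ⌊707/2⌋ × 500 = 353 × 500 mm
B4: ⌊500/2⌋ × 353 = 250 × 353 mm
B5: ⌊353/2⌋ × 250 = 176 × 250 mm
B6: ⌊250/2⌋ × 176 = 125 × 176 mm
B7: ⌊176/2⌋ × 125 = 88 × 125 mm

88 × 125 mm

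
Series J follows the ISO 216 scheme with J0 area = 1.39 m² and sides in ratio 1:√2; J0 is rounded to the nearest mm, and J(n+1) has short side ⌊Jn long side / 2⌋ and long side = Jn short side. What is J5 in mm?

175 × 247 mm

Let J0's short side be w mm. w · w√2 = 1.39 m² = 1,390,000 mm², so w ≈ 991.4 mm and w√2 ≈ 1402.1 mm → J0 = 991 × 1402 mm.
J1: ⌊1402/2⌋ × 991 = 701 × 991 mm
J2: ⌊991/2⌋ × 701 = 495 × 701 mm
J3: ⌊701/2⌋ × 495 = 350 × 495 mm
J4: ⌊495/2⌋ × 350 = 247 × 350 mm
J5: ⌊350/2⌋ × 247 = 175 × 247 mm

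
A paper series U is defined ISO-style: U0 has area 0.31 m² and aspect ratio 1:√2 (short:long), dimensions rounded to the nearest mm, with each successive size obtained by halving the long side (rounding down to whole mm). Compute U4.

117 × 165 mm

Let U0's short side be w mm. w · w√2 = 0.31 m² = 310,000 mm², so w ≈ 468.2 mm and w√2 ≈ 662.1 mm → U0 = 468 × 662 mm.
U1: ⌊662/2⌋ × 468 = 331 × 468 mm
U2: ⌊468/2⌋ × 331 = 234 × 331 mm
U3: ⌊331/2⌋ × 234 = 165 × 234 mm
U4: ⌊234/2⌋ × 165 = 117 × 165 mm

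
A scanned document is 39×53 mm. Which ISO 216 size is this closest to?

A9 (37 × 52 mm)

Aspect ratio 53/39 ≈ 1.359 (ISO target is √2 ≈ 1.414).
In the A-series (A0 area = 1 m²): A9 = 37 × 52 mm.
Off by 3 mm total — nearest standard size.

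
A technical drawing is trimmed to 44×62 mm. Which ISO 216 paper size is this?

Aspect ratio 62/44 ≈ 1.409 — close to the ISO √2 ≈ 1.414.
In the B-series (B0 = 1000 × 1414 mm): B9 = 44 × 62 mm.

B9 (44 × 62 mm)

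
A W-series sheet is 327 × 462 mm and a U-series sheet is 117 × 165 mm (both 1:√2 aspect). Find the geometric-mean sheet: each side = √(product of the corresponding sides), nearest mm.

196 × 276 mm

Short side: √(327 · 117) = √38259 ≈ 195.6 → 196 mm
Long side: √(462 · 165) = √76230 ≈ 276.1 → 276 mm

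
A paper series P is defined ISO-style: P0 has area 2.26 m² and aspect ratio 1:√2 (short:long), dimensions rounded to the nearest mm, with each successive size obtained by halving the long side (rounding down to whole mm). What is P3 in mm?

447 × 632 mm

Let P0's short side be w mm. w · w√2 = 2.26 m² = 2,260,000 mm², so w ≈ 1264.1 mm and w√2 ≈ 1787.8 mm → P0 = 1264 × 1788 mm.
P1: ⌊1788/2⌋ × 1264 = 894 × 1264 mm
P2: ⌊1264/2⌋ × 894 = 632 × 894 mm
P3: ⌊894/2⌋ × 632 = 447 × 632 mm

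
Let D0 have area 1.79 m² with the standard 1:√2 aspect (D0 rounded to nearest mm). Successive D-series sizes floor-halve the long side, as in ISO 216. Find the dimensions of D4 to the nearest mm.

281 × 397 mm

Let D0's short side be w mm. w · w√2 = 1.79 m² = 1,790,000 mm², so w ≈ 1125.0 mm and w√2 ≈ 1591.1 mm → D0 = 1125 × 1591 mm.
D1: ⌊1591/2⌋ × 1125 = 795 × 1125 mm
D2: ⌊1125/2⌋ × 795 = 562 × 795 mm
D3: ⌊795/2⌋ × 562 = 397 × 562 mm
D4: ⌊562/2⌋ × 397 = 281 × 397 mm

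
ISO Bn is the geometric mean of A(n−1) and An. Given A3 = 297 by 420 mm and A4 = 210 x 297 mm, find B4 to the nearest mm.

Short side: √(297 · 210) = √62370 ≈ 249.7 → 250 mm
Long side: √(420 · 297) = √124740 ≈ 353.2 → 353 mm

250 × 353 mm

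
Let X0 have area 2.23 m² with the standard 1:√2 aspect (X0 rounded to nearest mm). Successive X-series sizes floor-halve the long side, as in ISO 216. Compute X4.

314 × 444 mm

Let X0's short side be w mm. w · w√2 = 2.23 m² = 2,230,000 mm², so w ≈ 1255.7 mm and w√2 ≈ 1775.9 mm → X0 = 1256 × 1776 mm.
X1: ⌊1776/2⌋ × 1256 = 888 × 1256 mm
X2: ⌊1256/2⌋ × 888 = 628 × 888 mm
X3: ⌊888/2⌋ × 628 = 444 × 628 mm
X4: ⌊628/2⌋ × 444 = 314 × 444 mm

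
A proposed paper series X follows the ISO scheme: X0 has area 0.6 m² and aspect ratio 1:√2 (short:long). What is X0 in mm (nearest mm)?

Let the short side be w mm. Then w · w√2 = 0.6 m² = 600,000 mm².
w² = 600,000/√2, so w ≈ 651.4 mm; long side = w√2 ≈ 921.2 mm.

651 × 921 mm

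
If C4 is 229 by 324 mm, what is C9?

40 × 57 mm

C5: ⌊324/2⌋ × 229 = 162 × 229 mm
C6: ⌊229/2⌋ × 162 = 114 × 162 mm
C7: ⌊162/2⌋ × 114 = 81 × 114 mm
C8: ⌊114/2⌋ × 81 = 57 × 81 mm
C9: ⌊81/2⌋ × 57 = 40 × 57 mm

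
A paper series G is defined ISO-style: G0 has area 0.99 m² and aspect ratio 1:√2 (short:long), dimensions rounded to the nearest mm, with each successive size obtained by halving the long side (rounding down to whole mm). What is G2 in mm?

Let G0's short side be w mm. w · w√2 = 0.99 m² = 990,000 mm², so w ≈ 836.7 mm and w√2 ≈ 1183.2 mm → G0 = 837 × 1183 mm.
G1: ⌊1183/2⌋ × 837 = 591 × 837 mm
G2: ⌊837/2⌋ × 591 = 418 × 591 mm

418 × 591 mm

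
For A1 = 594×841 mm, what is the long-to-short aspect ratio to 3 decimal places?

1.416

841 / 594 = 1.416
ISO 216 targets √2 ≈ 1.414; the +0.002 deviation is from mm rounding.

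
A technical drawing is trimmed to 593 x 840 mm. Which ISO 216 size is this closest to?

Aspect ratio 840/593 ≈ 1.417 — close to the ISO √2 ≈ 1.414.
In the A-series (A0 area = 1 m²): A1 = 594 × 841 mm.
Off by 2 mm total — nearest standard size.

A1 (594 × 841 mm)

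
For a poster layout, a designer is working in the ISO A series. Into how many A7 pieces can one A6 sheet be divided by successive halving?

Each ISO step halves the sheet: 1 × A6 → 2 × A7
From A6 to A7 is 1 halving step: 2^1 = 2.

2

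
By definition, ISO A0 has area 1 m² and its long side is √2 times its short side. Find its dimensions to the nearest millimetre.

841 × 1189 mm

Let the short side be w mm. Then the long side is w√2 and w · w√2 = 10⁶ mm².
w² = 10⁶/√2, so w = 1000 / 2^(1/4) ≈ 840.9 mm; long side = 1000 · 2^(1/4) ≈ 1189.2 mm.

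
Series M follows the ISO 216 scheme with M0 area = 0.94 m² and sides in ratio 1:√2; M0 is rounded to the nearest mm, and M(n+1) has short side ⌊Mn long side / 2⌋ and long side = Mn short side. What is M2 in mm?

Let M0's short side be w mm. w · w√2 = 0.94 m² = 940,000 mm², so w ≈ 815.3 mm and w√2 ≈ 1153.0 mm → M0 = 815 × 1153 mm.
M1: ⌊1153/2⌋ × 815 = 576 × 815 mm
M2: ⌊815/2⌋ × 576 = 407 × 576 mm

407 × 576 mm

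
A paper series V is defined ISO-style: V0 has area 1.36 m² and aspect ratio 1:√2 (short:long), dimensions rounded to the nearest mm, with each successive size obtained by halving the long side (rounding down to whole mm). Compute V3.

346 × 490 mm

Let V0's short side be w mm. w · w√2 = 1.36 m² = 1,360,000 mm², so w ≈ 980.6 mm and w√2 ≈ 1386.8 mm → V0 = 981 × 1387 mm.
V1: ⌊1387/2⌋ × 981 = 693 × 981 mm
V2: ⌊981/2⌋ × 693 = 490 × 693 mm
V3: ⌊693/2⌋ × 490 = 346 × 490 mm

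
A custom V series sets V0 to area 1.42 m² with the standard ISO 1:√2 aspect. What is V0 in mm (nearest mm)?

Let the short side be w mm. Then w · w√2 = 1.42 m² = 1,420,000 mm².
w² = 1,420,000/√2, so w ≈ 1002.0 mm; long side = w√2 ≈ 1417.1 mm.

1002 × 1417 mm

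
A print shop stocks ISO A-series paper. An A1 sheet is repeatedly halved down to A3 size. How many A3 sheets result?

A1 = 594 × 841 mm; A3 = 297 × 420 mm.
Each halving step doubles the count; 2 steps from A1 to A3.
2^2 = 4.

4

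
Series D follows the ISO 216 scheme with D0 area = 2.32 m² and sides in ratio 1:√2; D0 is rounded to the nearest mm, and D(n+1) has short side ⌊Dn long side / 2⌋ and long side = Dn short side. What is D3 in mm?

452 × 640 mm

Let D0's short side be w mm. w · w√2 = 2.32 m² = 2,320,000 mm², so w ≈ 1280.8 mm and w√2 ≈ 1811.3 mm → D0 = 1281 × 1811 mm.
D1: ⌊1811/2⌋ × 1281 = 905 × 1281 mm
D2: ⌊1281/2⌋ × 905 = 640 × 905 mm
D3: ⌊905/2⌋ × 640 = 452 × 640 mm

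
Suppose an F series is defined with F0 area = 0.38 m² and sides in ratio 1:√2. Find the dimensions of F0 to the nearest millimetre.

Let the short side be w mm. Then w · w√2 = 0.38 m² = 380,000 mm².
w² = 380,000/√2, so w ≈ 518.4 mm; long side = w√2 ≈ 733.1 mm.

518 × 733 mm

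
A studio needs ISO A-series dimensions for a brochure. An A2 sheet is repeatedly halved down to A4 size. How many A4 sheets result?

Each ISO step halves the sheet: 1 × A2 → 2 × A3 → 4 × A4
From A2 to A4 is 2 halving steps: 2^2 = 4.

4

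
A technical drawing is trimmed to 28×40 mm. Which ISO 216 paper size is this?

C10 (28 × 40 mm)

Aspect ratio 40/28 ≈ 1.429 — close to the ISO √2 ≈ 1.414.
In the C-series (envelope sizes, between A and B): C10 = 28 × 40 mm.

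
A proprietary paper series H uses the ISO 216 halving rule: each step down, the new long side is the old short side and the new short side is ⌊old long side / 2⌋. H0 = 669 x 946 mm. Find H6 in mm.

83 × 118 mm

H1: ⌊946/2⌋ × 669 = 473 × 669 mm
H2: ⌊669/2⌋ × 473 = 334 × 473 mm
H3: ⌊473/2⌋ × 334 = 236 × 334 mm
H4: ⌊334/2⌋ × 236 = 167 × 236 mm
H5: ⌊236/2⌋ × 167 = 118 × 167 mm
H6: ⌊167/2⌋ × 118 = 83 × 118 mm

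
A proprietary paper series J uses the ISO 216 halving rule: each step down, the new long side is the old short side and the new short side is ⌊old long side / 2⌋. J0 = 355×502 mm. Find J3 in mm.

J1: ⌊502/2⌋ × 355 = 251 × 355 mm
J2: ⌊355/2⌋ × 251 = 177 × 251 mm
J3: ⌊251/2⌋ × 177 = 125 × 177 mm

125 × 177 mm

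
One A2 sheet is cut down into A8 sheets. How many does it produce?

Each ISO step halves the sheet: 1 × A2 → 2 × A3 → 4 × A4 → 8 × A5 → …
From A2 to A8 is 6 halving steps: 2^6 = 64.

64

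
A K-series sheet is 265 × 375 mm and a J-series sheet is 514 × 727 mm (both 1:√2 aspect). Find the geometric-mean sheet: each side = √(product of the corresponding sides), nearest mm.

369 × 522 mm

Short side: √(265 · 514) = √136210 ≈ 369.1 → 369 mm
Long side: √(375 · 727) = √272625 ≈ 522.1 → 522 mm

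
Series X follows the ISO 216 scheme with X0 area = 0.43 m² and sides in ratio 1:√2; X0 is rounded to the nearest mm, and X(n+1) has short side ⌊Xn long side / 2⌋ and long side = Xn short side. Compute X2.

Let X0's short side be w mm. w · w√2 = 0.43 m² = 430,000 mm², so w ≈ 551.4 mm and w√2 ≈ 779.8 mm → X0 = 551 × 780 mm.
X1: ⌊780/2⌋ × 551 = 390 × 551 mm
X2: ⌊551/2⌋ × 390 = 275 × 390 mm

275 × 390 mm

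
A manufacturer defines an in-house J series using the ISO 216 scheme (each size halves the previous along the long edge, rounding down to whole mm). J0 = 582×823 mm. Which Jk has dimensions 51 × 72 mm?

J0: 582 × 823 mm
J1: 411 × 582 mm
J2: 291 × 411 mm
J3: 205 × 291 mm
J4: 145 × 205 mm
J5: 102 × 145 mm
J6: 72 × 102 mm
J7: 51 × 72 mm
J8: 36 × 51 mm
→ matches J7.

J7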